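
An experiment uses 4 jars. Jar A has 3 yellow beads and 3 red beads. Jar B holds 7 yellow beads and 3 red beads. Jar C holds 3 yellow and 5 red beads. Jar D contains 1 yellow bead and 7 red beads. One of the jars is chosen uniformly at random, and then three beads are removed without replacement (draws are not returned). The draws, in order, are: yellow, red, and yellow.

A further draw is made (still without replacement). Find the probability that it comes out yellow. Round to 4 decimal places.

The likelihood of the observed sequence under each hypothesis: P(data | jar A) = (3/6)(3/5)(2/4) = 3/20; P(data | jar B) = (7/10)(3/9)(6/8) = 7/40; P(data | jar C) = (3/8)(5/7)(2/6) = 5/56; P(data | jar D) = (1/8)(7/7)(0/6) = 0.
Weighting by the prior gives 1/4 · 3/20 = 3/80, 1/4 · 7/40 = 7/160, 1/4 · 5/56 = 5/224, 1/4 · 0 = 0; these sum to 29/280.
Normalising, the posterior is P(jar A | data) = 21/58, P(jar B | data) = 49/116, P(jar C | data) = 25/116, P(jar D | data) = 0.
Averaging over the posterior, P(yellow next | data) = (1/3)(21/58) + (5/7)(49/116) + (1/5)(25/116) = 27/58.

0.4655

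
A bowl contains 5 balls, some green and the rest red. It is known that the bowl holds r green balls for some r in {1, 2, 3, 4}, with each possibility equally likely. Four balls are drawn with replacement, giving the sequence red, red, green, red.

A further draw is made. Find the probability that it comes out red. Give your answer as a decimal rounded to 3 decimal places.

0.644

For each hypothesis, P(data | H) works out to: P(data | r = 1) = (4/5)(4/5)(1/5)(4/5) = 0.1024; P(data | r = 2) = (3/5)(3/5)(2/5)(3/5) = 0.0864; P(data | r = 3) = (2/5)(2/5)(3/5)(2/5) = 0.0384; P(data | r = 4) = (1/5)(1/5)(4/5)(1/5) = 0.0064.
Weighting by the prior gives 1/4 · 0.1024 = 0.0256, 1/4 · 0.0864 = 0.0216, 1/4 · 0.0384 = 0.0096, 1/4 · 0.0064 = 0.0016; these sum to 0.0584.
The posterior is then P(r = 1 | data) = 0.43836, P(r = 2 | data) = 0.36986, P(r = 3 | data) = 0.16438, P(r = 4 | data) = 0.027397.
Averaging over the posterior, P(red next | data) = (4/5)(0.43836) + (3/5)(0.36986) + (2/5)(0.16438) + (1/5)(0.027397) = 0.64384.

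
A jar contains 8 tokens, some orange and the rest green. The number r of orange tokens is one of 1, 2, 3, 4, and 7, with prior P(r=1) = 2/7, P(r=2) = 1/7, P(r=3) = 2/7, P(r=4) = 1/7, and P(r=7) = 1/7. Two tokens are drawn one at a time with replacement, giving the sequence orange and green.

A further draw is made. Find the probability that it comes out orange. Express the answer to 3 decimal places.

0.381

Under each hypothesis, the probability of the observed sequence is: P(data | r = 1) = (1/8)(7/8) = 7/64; P(data | r = 2) = (2/8)(6/8) = 3/16; P(data | r = 3) = (3/8)(5/8) = 15/64; P(data | r = 4) = (4/8)(4/8) = 1/4; P(data | r = 7) = (7/8)(1/8) = 7/64.
Multiplying each by its prior: 2/7 · 7/64 = 1/32, 1/7 · 3/16 = 3/112, 2/7 · 15/64 = 15/224, 1/7 · 1/4 = 1/28, 1/7 · 7/64 = 1/64; with total 79/448.
The posterior is then P(r = 1 | data) = 14/79, P(r = 2 | data) = 12/79, P(r = 3 | data) = 30/79, P(r = 4 | data) = 16/79, P(r = 7 | data) = 7/79.
Averaging over the posterior, P(orange next | data) = (1/8)(14/79) + (1/4)(12/79) + (3/8)(30/79) + (1/2)(16/79) + (7/8)(7/79) = 241/632.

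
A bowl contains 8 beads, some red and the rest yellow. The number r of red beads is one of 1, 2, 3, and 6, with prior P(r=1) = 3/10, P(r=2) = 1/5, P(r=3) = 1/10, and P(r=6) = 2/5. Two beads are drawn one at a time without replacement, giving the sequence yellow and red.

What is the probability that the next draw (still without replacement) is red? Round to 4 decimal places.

0.4537

The likelihood of the observed sequence under each hypothesis: P(data | r = 1) = (7/8)(1/7) = 1/8; P(data | r = 2) = (6/8)(2/7) = 3/14; P(data | r = 3) = (5/8)(3/7) = 15/56; P(data | r = 6) = (2/8)(6/7) = 3/14.
The prior-weighted likelihoods are 3/10 · 1/8 = 3/80, 1/5 · 3/14 = 3/70, 1/10 · 15/56 = 3/112, 2/5 · 3/14 = 3/35; summing to 27/140.
Dividing through by the total gives posterior P(r = 1 | data) = 7/36, P(r = 2 | data) = 2/9, P(r = 3 | data) = 5/36, P(r = 6 | data) = 4/9.
The predictive probability is P(red next | data) = (0)(7/36) + (1/6)(2/9) + (1/3)(5/36) + (5/6)(4/9) = 49/108.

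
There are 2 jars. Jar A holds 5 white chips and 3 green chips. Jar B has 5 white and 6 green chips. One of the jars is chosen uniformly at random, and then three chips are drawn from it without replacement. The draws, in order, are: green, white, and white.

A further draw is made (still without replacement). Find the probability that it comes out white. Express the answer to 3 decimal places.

For each hypothesis, P(data | H) works out to: P(data | jar A) = (3/8)(5/7)(4/6) = 0.17857; P(data | jar B) = (6/11)(5/10)(4/9) = 0.12121.
Multiplying each by its prior: 1/2 · 0.17857 = 0.089286, 1/2 · 0.12121 = 0.060606; with total 0.14989.
The posterior is then P(jar A | data) = 0.59567, P(jar B | data) = 0.40433.
Averaging over the posterior, P(white next | data) = (3/5)(0.59567) + (3/8)(0.40433) = 0.50903.

0.509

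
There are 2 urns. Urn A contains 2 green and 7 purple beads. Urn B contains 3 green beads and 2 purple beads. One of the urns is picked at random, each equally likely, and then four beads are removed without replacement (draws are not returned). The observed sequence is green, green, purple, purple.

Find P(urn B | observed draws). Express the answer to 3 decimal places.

0.783

For each hypothesis, P(data | H) works out to: P(data | urn A) = (2/9)(1/8)(7/7)(6/6) = 1/36; P(data | urn B) = (3/5)(2/4)(2/3)(1/2) = 1/10.
Multiplying each by its prior: 1/2 · 1/36 = 1/72, 1/2 · 1/10 = 1/20; summing to 23/360.
Therefore the posterior P(urn B | data) = (1/20) / (23/360) = 18/23.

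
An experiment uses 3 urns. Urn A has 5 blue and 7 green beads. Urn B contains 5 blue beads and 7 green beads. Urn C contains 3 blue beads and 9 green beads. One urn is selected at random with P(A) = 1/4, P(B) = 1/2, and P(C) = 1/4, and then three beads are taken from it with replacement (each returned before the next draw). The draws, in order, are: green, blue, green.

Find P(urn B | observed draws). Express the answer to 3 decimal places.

0.501

The likelihood of the observed sequence under each hypothesis: P(data | urn A) = (7/12)(5/12)(7/12) = 0.14178; P(data | urn B) = (7/12)(5/12)(7/12) = 0.14178; P(data | urn C) = (9/12)(3/12)(9/12) = 0.14062.
Multiplying each by its prior: 1/4 · 0.14178 = 0.035446, 1/2 · 0.14178 = 0.070891, 1/4 · 0.14062 = 0.035156; these sum to 0.14149.
By Bayes' rule, P(urn B | data) = (0.070891) / (0.14149) = 0.50102.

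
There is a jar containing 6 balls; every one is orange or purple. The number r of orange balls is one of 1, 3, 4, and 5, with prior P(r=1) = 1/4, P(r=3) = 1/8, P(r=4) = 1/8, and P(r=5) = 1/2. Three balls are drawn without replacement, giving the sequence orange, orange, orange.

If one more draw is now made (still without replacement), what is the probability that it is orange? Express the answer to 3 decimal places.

0.622

The likelihood of the observed sequence under each hypothesis: P(data | r = 1) = (1/6)(0/5) = 0; P(data | r = 3) = (3/6)(2/5)(1/4) = 1/20; P(data | r = 4) = (4/6)(3/5)(2/4) = 1/5; P(data | r = 5) = (5/6)(4/5)(3/4) = 1/2.
Multiplying each by its prior: 1/4 · 0 = 0, 1/8 · 1/20 = 1/160, 1/8 · 1/5 = 1/40, 1/2 · 1/2 = 1/4; with total 9/32.
The posterior is then P(r = 1 | data) = 0, P(r = 3 | data) = 1/45, P(r = 4 | data) = 4/45, P(r = 5 | data) = 8/9.
So P(orange next | data) = Σ P(orange next | H) P(H | data) = (0)(1/45) + (1/3)(4/45) + (2/3)(8/9) = 28/45.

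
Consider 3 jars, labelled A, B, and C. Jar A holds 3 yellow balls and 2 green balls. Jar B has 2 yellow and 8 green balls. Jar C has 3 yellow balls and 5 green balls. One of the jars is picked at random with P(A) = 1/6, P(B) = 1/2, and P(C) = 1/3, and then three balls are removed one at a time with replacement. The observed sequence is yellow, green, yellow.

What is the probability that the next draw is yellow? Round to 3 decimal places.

0.413

Under each hypothesis, the probability of the observed sequence is: P(data | jar A) = (3/5)(2/5)(3/5) = 0.144; P(data | jar B) = (2/10)(8/10)(2/10) = 0.032; P(data | jar C) = (3/8)(5/8)(3/8) = 0.087891.
Weighting by the prior gives 1/6 · 0.144 = 0.024, 1/2 · 0.032 = 0.016, 1/3 · 0.087891 = 0.029297; with total 0.069297.
Dividing through by the total gives posterior P(jar A | data) = 0.34634, P(jar B | data) = 0.23089, P(jar C | data) = 0.42277.
So P(yellow next | data) = Σ P(yellow next | H) P(H | data) = (3/5)(0.34634) + (1/5)(0.23089) + (3/8)(0.42277) = 0.41252.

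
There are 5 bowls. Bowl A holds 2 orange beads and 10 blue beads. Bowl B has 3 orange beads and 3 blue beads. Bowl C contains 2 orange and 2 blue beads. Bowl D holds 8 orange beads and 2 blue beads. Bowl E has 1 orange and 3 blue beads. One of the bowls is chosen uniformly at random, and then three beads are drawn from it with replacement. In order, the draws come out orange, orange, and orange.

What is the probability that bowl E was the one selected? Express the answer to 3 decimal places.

The likelihood of the observed sequence under each hypothesis: P(data | bowl A) = (2/12)(2/12)(2/12) = 0.0046296; P(data | bowl B) = (3/6)(3/6)(3/6) = 0.125; P(data | bowl C) = (2/4)(2/4)(2/4) = 0.125; P(data | bowl D) = (8/10)(8/10)(8/10) = 0.512; P(data | bowl E) = (1/4)(1/4)(1/4) = 0.015625.
The prior-weighted likelihoods are 1/5 · 0.0046296 = 0.00092593, 1/5 · 0.125 = 0.025, 1/5 · 0.125 = 0.025, 1/5 · 0.512 = 0.1024, 1/5 · 0.015625 = 0.003125; summing to 0.15645.
So P(bowl E | data) = (0.003125) / (0.15645) = 0.019974.

0.020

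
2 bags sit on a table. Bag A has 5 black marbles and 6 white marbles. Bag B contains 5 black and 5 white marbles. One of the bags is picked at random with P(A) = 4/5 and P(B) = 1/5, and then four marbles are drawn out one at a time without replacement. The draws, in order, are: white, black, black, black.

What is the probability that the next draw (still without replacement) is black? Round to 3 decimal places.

Compute the likelihood of the observed sequence for each case: P(data | bag A) = (6/11)(5/10)(4/9)(3/8) = 0.045455; P(data | bag B) = (5/10)(5/9)(4/8)(3/7) = 0.059524.
Multiplying each by its prior: 4/5 · 0.045455 = 0.036364, 1/5 · 0.059524 = 0.011905; these sum to 0.048268.
Normalising, the posterior is P(bag A | data) = 0.75336, P(bag B | data) = 0.24664.
So P(black next | data) = Σ P(black next | H) P(H | data) = (2/7)(0.75336) + (1/3)(0.24664) = 0.29746.

0.297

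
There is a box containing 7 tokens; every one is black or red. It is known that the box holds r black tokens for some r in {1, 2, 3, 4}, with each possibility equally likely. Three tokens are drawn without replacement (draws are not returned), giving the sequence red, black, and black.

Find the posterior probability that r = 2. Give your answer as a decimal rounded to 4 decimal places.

0.1429

Compute the likelihood of the observed sequence for each case: P(data | r = 1) = (6/7)(1/6)(0/5) = 0; P(data | r = 2) = (5/7)(2/6)(1/5) = 1/21; P(data | r = 3) = (4/7)(3/6)(2/5) = 4/35; P(data | r = 4) = (3/7)(4/6)(3/5) = 6/35.
The prior-weighted likelihoods are 1/4 · 0 = 0, 1/4 · 1/21 = 1/84, 1/4 · 4/35 = 1/35, 1/4 · 6/35 = 3/70; these sum to 1/12.
So P(r = 2 | data) = (1/84) / (1/12) = 1/7.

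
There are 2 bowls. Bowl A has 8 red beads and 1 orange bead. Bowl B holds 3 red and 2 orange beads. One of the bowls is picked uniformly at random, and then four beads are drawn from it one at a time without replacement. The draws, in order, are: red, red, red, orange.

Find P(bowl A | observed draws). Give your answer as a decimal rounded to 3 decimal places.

0.526

Compute the likelihood of the observed sequence for each case: P(data | bowl A) = (8/9)(7/8)(6/7)(1/6) = 1/9; P(data | bowl B) = (3/5)(2/4)(1/3)(2/2) = 1/10.
The prior-weighted likelihoods are 1/2 · 1/9 = 1/18, 1/2 · 1/10 = 1/20; these sum to 19/180.
Therefore the posterior P(bowl A | data) = (1/18) / (19/180) = 10/19.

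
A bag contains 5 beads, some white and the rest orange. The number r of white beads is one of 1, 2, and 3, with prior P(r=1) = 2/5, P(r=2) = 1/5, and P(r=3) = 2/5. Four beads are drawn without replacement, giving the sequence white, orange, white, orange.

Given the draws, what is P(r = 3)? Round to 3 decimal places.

Under each hypothesis, the probability of the observed sequence is: P(data | r = 1) = (1/5)(4/4)(0/3) = 0; P(data | r = 2) = (2/5)(3/4)(1/3)(2/2) = 1/10; P(data | r = 3) = (3/5)(2/4)(2/3)(1/2) = 1/10.
The prior-weighted likelihoods are 2/5 · 0 = 0, 1/5 · 1/10 = 1/50, 2/5 · 1/10 = 1/25; these sum to 3/50.
Therefore the posterior P(r = 3 | data) = (1/25) / (3/50) = 2/3.

0.667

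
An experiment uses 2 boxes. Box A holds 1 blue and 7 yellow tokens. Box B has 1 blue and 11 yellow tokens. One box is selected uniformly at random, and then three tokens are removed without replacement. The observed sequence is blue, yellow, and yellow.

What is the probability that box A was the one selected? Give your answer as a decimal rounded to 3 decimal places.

Compute the likelihood of the observed sequence for each case: P(data | box A) = (1/8)(7/7)(6/6) = 1/8; P(data | box B) = (1/12)(11/11)(10/10) = 1/12.
Multiplying each by its prior: 1/2 · 1/8 = 1/16, 1/2 · 1/12 = 1/24; summing to 5/48.
Hence P(box A | data) = (1/16) / (5/48) = 3/5.

0.600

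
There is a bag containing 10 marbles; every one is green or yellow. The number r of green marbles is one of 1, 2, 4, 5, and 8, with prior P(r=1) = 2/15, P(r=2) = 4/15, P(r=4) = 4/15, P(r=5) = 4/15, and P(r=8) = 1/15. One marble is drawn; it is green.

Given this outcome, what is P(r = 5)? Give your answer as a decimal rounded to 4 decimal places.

The likelihood of this draw under each hypothesis: P(data | r = 1) = (1/10) = 1/10; P(data | r = 2) = (2/10) = 1/5; P(data | r = 4) = (4/10) = 2/5; P(data | r = 5) = (5/10) = 1/2; P(data | r = 8) = (8/10) = 4/5.
The prior-weighted likelihoods are 2/15 · 1/10 = 1/75, 4/15 · 1/5 = 4/75, 4/15 · 2/5 = 8/75, 4/15 · 1/2 = 2/15, 1/15 · 4/5 = 4/75; these sum to 9/25.
So P(r = 5 | data) = (2/15) / (9/25) = 10/27.

0.3704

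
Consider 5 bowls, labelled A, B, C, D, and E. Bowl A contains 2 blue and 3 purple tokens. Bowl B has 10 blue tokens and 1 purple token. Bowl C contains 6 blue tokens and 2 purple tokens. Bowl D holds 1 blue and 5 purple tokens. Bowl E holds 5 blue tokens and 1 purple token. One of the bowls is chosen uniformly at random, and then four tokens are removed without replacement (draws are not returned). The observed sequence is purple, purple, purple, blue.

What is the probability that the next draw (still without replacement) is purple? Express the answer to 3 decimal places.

0.625

The likelihood of the observed sequence under each hypothesis: P(data | bowl A) = (3/5)(2/4)(1/3)(2/2) = 1/10; P(data | bowl B) = (1/11)(0/10) = 0; P(data | bowl C) = (2/8)(1/7)(0/6) = 0; P(data | bowl D) = (5/6)(4/5)(3/4)(1/3) = 1/6; P(data | bowl E) = (1/6)(0/5) = 0.
Multiplying each by its prior: 1/5 · 1/10 = 1/50, 1/5 · 0 = 0, 1/5 · 0 = 0, 1/5 · 1/6 = 1/30, 1/5 · 0 = 0; with total 4/75.
The posterior is then P(bowl A | data) = 3/8, P(bowl B | data) = 0, P(bowl C | data) = 0, P(bowl D | data) = 5/8, P(bowl E | data) = 0.
So P(purple next | data) = Σ P(purple next | H) P(H | data) = (0)(3/8) + (1)(5/8) = 5/8.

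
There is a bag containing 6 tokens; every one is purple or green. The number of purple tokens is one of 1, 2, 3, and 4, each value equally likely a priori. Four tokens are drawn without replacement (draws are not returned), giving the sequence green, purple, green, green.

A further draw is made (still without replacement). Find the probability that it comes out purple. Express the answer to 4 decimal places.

0.3333

For each hypothesis, P(data | H) works out to: P(data | r = 1) = (5/6)(1/5)(4/4)(3/3) = 1/6; P(data | r = 2) = (4/6)(2/5)(3/4)(2/3) = 2/15; P(data | r = 3) = (3/6)(3/5)(2/4)(1/3) = 1/20; P(data | r = 4) = (2/6)(4/5)(1/4)(0/3) = 0.
Weighting by the prior gives 1/4 · 1/6 = 1/24, 1/4 · 2/15 = 1/30, 1/4 · 1/20 = 1/80, 1/4 · 0 = 0; with total 7/80.
The posterior is then P(r = 1 | data) = 10/21, P(r = 2 | data) = 8/21, P(r = 3 | data) = 1/7, P(r = 4 | data) = 0.
Averaging over the posterior, P(purple next | data) = (0)(10/21) + (1/2)(8/21) + (1)(1/7) = 1/3.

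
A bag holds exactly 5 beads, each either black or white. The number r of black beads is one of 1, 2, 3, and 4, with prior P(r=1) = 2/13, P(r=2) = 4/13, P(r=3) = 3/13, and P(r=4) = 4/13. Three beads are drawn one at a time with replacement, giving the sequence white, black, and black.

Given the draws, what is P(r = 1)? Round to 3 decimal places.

0.046

Under each hypothesis, the probability of the observed sequence is: P(data | r = 1) = (4/5)(1/5)(1/5) = 0.032; P(data | r = 2) = (3/5)(2/5)(2/5) = 0.096; P(data | r = 3) = (2/5)(3/5)(3/5) = 0.144; P(data | r = 4) = (1/5)(4/5)(4/5) = 0.128.
The prior-weighted likelihoods are 2/13 · 0.032 = 0.0049231, 4/13 · 0.096 = 0.029538, 3/13 · 0.144 = 0.033231, 4/13 · 0.128 = 0.039385; summing to 0.10708.
Therefore the posterior P(r = 1 | data) = (0.0049231) / (0.10708) = 0.045977.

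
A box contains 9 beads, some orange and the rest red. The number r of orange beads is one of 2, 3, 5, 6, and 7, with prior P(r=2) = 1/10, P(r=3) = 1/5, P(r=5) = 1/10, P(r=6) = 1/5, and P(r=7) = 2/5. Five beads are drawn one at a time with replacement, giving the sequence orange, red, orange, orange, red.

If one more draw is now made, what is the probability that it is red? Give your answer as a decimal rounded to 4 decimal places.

0.3650

Compute the likelihood of the observed sequence for each case: P(data | r = 2) = (2/9)(7/9)(2/9)(2/9)(7/9) = 0.0066386; P(data | r = 3) = (3/9)(6/9)(3/9)(3/9)(6/9) = 0.016461; P(data | r = 5) = (5/9)(4/9)(5/9)(5/9)(4/9) = 0.03387; P(data | r = 6) = (6/9)(3/9)(6/9)(6/9)(3/9) = 0.032922; P(data | r = 7) = (7/9)(2/9)(7/9)(7/9)(2/9) = 0.023235.
The prior-weighted likelihoods are 1/10 · 0.0066386 = 0.00066386, 1/5 · 0.016461 = 0.0032922, 1/10 · 0.03387 = 0.003387, 1/5 · 0.032922 = 0.0065844, 2/5 · 0.023235 = 0.009294; with total 0.023221.
The posterior is then P(r = 2 | data) = 0.028588, P(r = 3 | data) = 0.14177, P(r = 5 | data) = 0.14586, P(r = 6 | data) = 0.28355, P(r = 7 | data) = 0.40023.
So P(red next | data) = Σ P(red next | H) P(H | data) = (7/9)(0.028588) + (2/3)(0.14177) + (4/9)(0.14586) + (1/3)(0.28355) + (2/9)(0.40023) = 0.36503.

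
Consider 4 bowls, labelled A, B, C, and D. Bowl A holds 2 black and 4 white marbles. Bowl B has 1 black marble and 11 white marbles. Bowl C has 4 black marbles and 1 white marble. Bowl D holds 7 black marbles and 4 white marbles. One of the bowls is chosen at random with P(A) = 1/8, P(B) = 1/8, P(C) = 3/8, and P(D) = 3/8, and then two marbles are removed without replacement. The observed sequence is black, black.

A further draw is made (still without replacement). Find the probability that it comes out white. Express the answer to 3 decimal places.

0.390

Compute the likelihood of the observed sequence for each case: P(data | bowl A) = (2/6)(1/5) = 0.066667; P(data | bowl B) = (1/12)(0/11) = 0; P(data | bowl C) = (4/5)(3/4) = 0.6; P(data | bowl D) = (7/11)(6/10) = 0.38182.
Weighting by the prior gives 1/8 · 0.066667 = 0.0083333, 1/8 · 0 = 0, 3/8 · 0.6 = 0.225, 3/8 · 0.38182 = 0.14318; these sum to 0.37652.
The posterior is then P(bowl A | data) = 0.022133, P(bowl B | data) = 0, P(bowl C | data) = 0.59759, P(bowl D | data) = 0.38028.
So P(white next | data) = Σ P(white next | H) P(H | data) = (1)(0.022133) + (1/3)(0.59759) + (4/9)(0.38028) = 0.39034.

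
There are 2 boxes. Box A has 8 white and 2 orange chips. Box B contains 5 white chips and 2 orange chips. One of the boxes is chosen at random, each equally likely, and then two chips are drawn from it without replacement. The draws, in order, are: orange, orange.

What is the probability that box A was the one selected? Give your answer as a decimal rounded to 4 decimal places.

0.3182

For each hypothesis, P(data | H) works out to: P(data | box A) = (2/10)(1/9) = 1/45; P(data | box B) = (2/7)(1/6) = 1/21.
The prior-weighted likelihoods are 1/2 · 1/45 = 1/90, 1/2 · 1/21 = 1/42; summing to 11/315.
Hence P(box A | data) = (1/90) / (11/315) = 7/22.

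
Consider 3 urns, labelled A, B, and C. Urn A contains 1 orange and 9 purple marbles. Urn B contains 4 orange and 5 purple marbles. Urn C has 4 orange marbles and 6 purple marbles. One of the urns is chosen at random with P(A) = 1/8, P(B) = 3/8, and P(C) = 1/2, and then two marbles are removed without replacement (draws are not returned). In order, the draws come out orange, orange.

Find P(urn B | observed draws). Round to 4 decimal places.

0.4839

The likelihood of the observed sequence under each hypothesis: P(data | urn A) = (1/10)(0/9) = 0; P(data | urn B) = (4/9)(3/8) = 1/6; P(data | urn C) = (4/10)(3/9) = 2/15.
The prior-weighted likelihoods are 1/8 · 0 = 0, 3/8 · 1/6 = 1/16, 1/2 · 2/15 = 1/15; these sum to 31/240.
By Bayes' rule, P(urn B | data) = (1/16) / (31/240) = 15/31.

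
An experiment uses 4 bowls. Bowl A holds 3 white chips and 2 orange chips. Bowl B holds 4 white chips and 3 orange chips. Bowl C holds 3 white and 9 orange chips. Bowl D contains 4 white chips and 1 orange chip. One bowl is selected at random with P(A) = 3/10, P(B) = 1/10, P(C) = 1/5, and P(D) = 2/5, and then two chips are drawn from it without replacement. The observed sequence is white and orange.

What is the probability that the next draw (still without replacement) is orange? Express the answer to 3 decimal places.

Compute the likelihood of the observed sequence for each case: P(data | bowl A) = (3/5)(2/4) = 0.3; P(data | bowl B) = (4/7)(3/6) = 0.28571; P(data | bowl C) = (3/12)(9/11) = 0.20455; P(data | bowl D) = (4/5)(1/4) = 0.2.
The prior-weighted likelihoods are 3/10 · 0.3 = 0.09, 1/10 · 0.28571 = 0.028571, 1/5 · 0.20455 = 0.040909, 2/5 · 0.2 = 0.08; summing to 0.23948.
Dividing through by the total gives posterior P(bowl A | data) = 0.37581, P(bowl B | data) = 0.11931, P(bowl C | data) = 0.17082, P(bowl D | data) = 0.33406.
Averaging over the posterior, P(orange next | data) = (1/3)(0.37581) + (2/5)(0.11931) + (4/5)(0.17082) + (0)(0.33406) = 0.30965.

0.310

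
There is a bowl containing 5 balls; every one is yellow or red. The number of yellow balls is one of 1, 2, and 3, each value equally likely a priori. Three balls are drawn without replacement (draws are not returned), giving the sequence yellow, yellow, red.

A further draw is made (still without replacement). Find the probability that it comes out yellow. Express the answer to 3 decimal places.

The likelihood of the observed sequence under each hypothesis: P(data | r = 1) = (1/5)(0/4) = 0; P(data | r = 2) = (2/5)(1/4)(3/3) = 1/10; P(data | r = 3) = (3/5)(2/4)(2/3) = 1/5.
Multiplying each by its prior: 1/3 · 0 = 0, 1/3 · 1/10 = 1/30, 1/3 · 1/5 = 1/15; these sum to 1/10.
Normalising, the posterior is P(r = 1 | data) = 0, P(r = 2 | data) = 1/3, P(r = 3 | data) = 2/3.
The predictive probability is P(yellow next | data) = (0)(1/3) + (1/2)(2/3) = 1/3.

0.333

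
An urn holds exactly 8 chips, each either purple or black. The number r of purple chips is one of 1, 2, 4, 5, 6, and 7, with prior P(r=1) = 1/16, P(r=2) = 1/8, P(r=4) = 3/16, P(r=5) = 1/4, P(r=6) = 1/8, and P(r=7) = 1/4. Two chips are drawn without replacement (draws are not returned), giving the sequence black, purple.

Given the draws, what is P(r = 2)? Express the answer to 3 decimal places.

Compute the likelihood of the observed sequence for each case: P(data | r = 1) = (7/8)(1/7) = 1/8; P(data | r = 2) = (6/8)(2/7) = 3/14; P(data | r = 4) = (4/8)(4/7) = 2/7; P(data | r = 5) = (3/8)(5/7) = 15/56; P(data | r = 6) = (2/8)(6/7) = 3/14; P(data | r = 7) = (1/8)(7/7) = 1/8.
Weighting by the prior gives 1/16 · 1/8 = 1/128, 1/8 · 3/14 = 3/112, 3/16 · 2/7 = 3/56, 1/4 · 15/56 = 15/224, 1/8 · 3/14 = 3/112, 1/4 · 1/8 = 1/32; summing to 191/896.
By Bayes' rule, P(r = 2 | data) = (3/112) / (191/896) = 24/191.

0.126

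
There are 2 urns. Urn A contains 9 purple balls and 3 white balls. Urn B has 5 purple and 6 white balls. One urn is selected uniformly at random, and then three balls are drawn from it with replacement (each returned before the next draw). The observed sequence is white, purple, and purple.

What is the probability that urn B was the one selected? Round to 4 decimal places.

0.4449

For each hypothesis, P(data | H) works out to: P(data | urn A) = (3/12)(9/12)(9/12) = 0.14062; P(data | urn B) = (6/11)(5/11)(5/11) = 0.1127.
The prior-weighted likelihoods are 1/2 · 0.14062 = 0.070312, 1/2 · 0.1127 = 0.056349; with total 0.12666.
Hence P(urn B | data) = (0.056349) / (0.12666) = 0.44488.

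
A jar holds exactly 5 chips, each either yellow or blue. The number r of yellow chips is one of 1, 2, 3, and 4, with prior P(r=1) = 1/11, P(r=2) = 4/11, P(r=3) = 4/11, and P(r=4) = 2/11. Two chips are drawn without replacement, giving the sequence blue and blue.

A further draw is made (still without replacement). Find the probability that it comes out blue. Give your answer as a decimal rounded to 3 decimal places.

The likelihood of the observed sequence under each hypothesis: P(data | r = 1) = (4/5)(3/4) = 3/5; P(data | r = 2) = (3/5)(2/4) = 3/10; P(data | r = 3) = (2/5)(1/4) = 1/10; P(data | r = 4) = (1/5)(0/4) = 0.
Multiplying each by its prior: 1/11 · 3/5 = 3/55, 4/11 · 3/10 = 6/55, 4/11 · 1/10 = 2/55, 2/11 · 0 = 0; with total 1/5.
Dividing through by the total gives posterior P(r = 1 | data) = 3/11, P(r = 2 | data) = 6/11, P(r = 3 | data) = 2/11, P(r = 4 | data) = 0.
Averaging over the posterior, P(blue next | data) = (2/3)(3/11) + (1/3)(6/11) + (0)(2/11) = 4/11.

0.364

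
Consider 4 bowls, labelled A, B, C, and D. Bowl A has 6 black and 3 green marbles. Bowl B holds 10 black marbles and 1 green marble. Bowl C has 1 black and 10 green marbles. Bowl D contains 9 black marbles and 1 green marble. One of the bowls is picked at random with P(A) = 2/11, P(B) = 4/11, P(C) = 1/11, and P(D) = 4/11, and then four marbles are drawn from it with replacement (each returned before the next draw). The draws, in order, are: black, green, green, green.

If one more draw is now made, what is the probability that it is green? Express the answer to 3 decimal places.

For each hypothesis, P(data | H) works out to: P(data | bowl A) = (6/9)(3/9)(3/9)(3/9) = 0.024691; P(data | bowl B) = (10/11)(1/11)(1/11)(1/11) = 0.00068301; P(data | bowl C) = (1/11)(10/11)(10/11)(10/11) = 0.068301; P(data | bowl D) = (9/10)(1/10)(1/10)(1/10) = 0.0009.
Multiplying each by its prior: 2/11 · 0.024691 = 0.0044893, 4/11 · 0.00068301 = 0.00024837, 1/11 · 0.068301 = 0.0062092, 4/11 · 0.0009 = 0.00032727; summing to 0.011274.
Normalising, the posterior is P(bowl A | data) = 0.3982, P(bowl B | data) = 0.02203, P(bowl C | data) = 0.55075, P(bowl D | data) = 0.029028.
So P(green next | data) = Σ P(green next | H) P(H | data) = (1/3)(0.3982) + (1/11)(0.02203) + (10/11)(0.55075) + (1/10)(0.029028) = 0.63832.

0.638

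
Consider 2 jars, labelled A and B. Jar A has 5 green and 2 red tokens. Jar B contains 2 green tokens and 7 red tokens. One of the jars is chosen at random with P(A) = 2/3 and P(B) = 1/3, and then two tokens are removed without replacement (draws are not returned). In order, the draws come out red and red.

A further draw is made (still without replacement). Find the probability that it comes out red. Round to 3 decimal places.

Under each hypothesis, the probability of the observed sequence is: P(data | jar A) = (2/7)(1/6) = 1/21; P(data | jar B) = (7/9)(6/8) = 7/12.
The prior-weighted likelihoods are 2/3 · 1/21 = 2/63, 1/3 · 7/12 = 7/36; summing to 19/84.
Normalising, the posterior is P(jar A | data) = 8/57, P(jar B | data) = 49/57.
So P(red next | data) = Σ P(red next | H) P(H | data) = (0)(8/57) + (5/7)(49/57) = 35/57.

0.614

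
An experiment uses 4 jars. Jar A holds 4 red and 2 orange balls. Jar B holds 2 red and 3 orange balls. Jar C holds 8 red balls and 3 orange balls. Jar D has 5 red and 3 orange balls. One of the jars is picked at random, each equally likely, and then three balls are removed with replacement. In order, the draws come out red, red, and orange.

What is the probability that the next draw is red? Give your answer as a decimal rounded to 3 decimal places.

The likelihood of the observed sequence under each hypothesis: P(data | jar A) = (4/6)(4/6)(2/6) = 0.14815; P(data | jar B) = (2/5)(2/5)(3/5) = 0.096; P(data | jar C) = (8/11)(8/11)(3/11) = 0.14425; P(data | jar D) = (5/8)(5/8)(3/8) = 0.14648.
The prior-weighted likelihoods are 1/4 · 0.14815 = 0.037037, 1/4 · 0.096 = 0.024, 1/4 · 0.14425 = 0.036063, 1/4 · 0.14648 = 0.036621; these sum to 0.13372.
The posterior is then P(jar A | data) = 0.27697, P(jar B | data) = 0.17948, P(jar C | data) = 0.26969, P(jar D | data) = 0.27386.
So P(red next | data) = Σ P(red next | H) P(H | data) = (2/3)(0.27697) + (2/5)(0.17948) + (8/11)(0.26969) + (5/8)(0.27386) = 0.62374.

0.624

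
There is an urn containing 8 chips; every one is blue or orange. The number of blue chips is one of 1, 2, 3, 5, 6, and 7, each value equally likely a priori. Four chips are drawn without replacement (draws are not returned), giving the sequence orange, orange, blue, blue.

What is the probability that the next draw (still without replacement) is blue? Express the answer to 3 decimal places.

For each hypothesis, P(data | H) works out to: P(data | r = 1) = (7/8)(6/7)(1/6)(0/5) = 0; P(data | r = 2) = (6/8)(5/7)(2/6)(1/5) = 1/28; P(data | r = 3) = (5/8)(4/7)(3/6)(2/5) = 1/14; P(data | r = 5) = (3/8)(2/7)(5/6)(4/5) = 1/14; P(data | r = 6) = (2/8)(1/7)(6/6)(5/5) = 1/28; P(data | r = 7) = (1/8)(0/7) = 0.
Multiplying each by its prior: 1/6 · 0 = 0, 1/6 · 1/28 = 1/168, 1/6 · 1/14 = 1/84, 1/6 · 1/14 = 1/84, 1/6 · 1/28 = 1/168, 1/6 · 0 = 0; these sum to 1/28.
The posterior is then P(r = 1 | data) = 0, P(r = 2 | data) = 1/6, P(r = 3 | data) = 1/3, P(r = 5 | data) = 1/3, P(r = 6 | data) = 1/6, P(r = 7 | data) = 0.
Averaging over the posterior, P(blue next | data) = (0)(1/6) + (1/4)(1/3) + (3/4)(1/3) + (1)(1/6) = 1/2.

0.500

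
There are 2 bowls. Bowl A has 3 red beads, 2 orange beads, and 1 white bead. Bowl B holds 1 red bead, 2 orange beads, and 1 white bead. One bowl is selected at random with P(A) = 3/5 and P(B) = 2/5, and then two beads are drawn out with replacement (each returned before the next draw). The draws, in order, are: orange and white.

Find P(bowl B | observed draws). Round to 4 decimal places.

For each hypothesis, P(data | H) works out to: P(data | bowl A) = (2/6)(1/6) = 1/18; P(data | bowl B) = (2/4)(1/4) = 1/8.
Weighting by the prior gives 3/5 · 1/18 = 1/30, 2/5 · 1/8 = 1/20; these sum to 1/12.
Therefore the posterior P(bowl B | data) = (1/20) / (1/12) = 3/5.

0.6000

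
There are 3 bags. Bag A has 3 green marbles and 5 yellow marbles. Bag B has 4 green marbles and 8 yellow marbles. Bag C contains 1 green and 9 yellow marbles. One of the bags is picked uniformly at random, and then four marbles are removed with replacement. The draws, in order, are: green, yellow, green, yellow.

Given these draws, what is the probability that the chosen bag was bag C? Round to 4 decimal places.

Compute the likelihood of the observed sequence for each case: P(data | bag A) = (3/8)(5/8)(3/8)(5/8) = 0.054932; P(data | bag B) = (4/12)(8/12)(4/12)(8/12) = 0.049383; P(data | bag C) = (1/10)(9/10)(1/10)(9/10) = 0.0081.
Weighting by the prior gives 1/3 · 0.054932 = 0.018311, 1/3 · 0.049383 = 0.016461, 1/3 · 0.0081 = 0.0027; summing to 0.037471.
Hence P(bag C | data) = (0.0027) / (0.037471) = 0.072055.

0.0721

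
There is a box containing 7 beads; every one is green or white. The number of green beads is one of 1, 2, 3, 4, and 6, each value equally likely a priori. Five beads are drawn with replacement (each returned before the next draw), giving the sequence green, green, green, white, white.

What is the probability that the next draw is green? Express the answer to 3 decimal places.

For each hypothesis, P(data | H) works out to: P(data | r = 1) = (1/7)(1/7)(1/7)(6/7)(6/7) = 0.002142; P(data | r = 2) = (2/7)(2/7)(2/7)(5/7)(5/7) = 0.0119; P(data | r = 3) = (3/7)(3/7)(3/7)(4/7)(4/7) = 0.025704; P(data | r = 4) = (4/7)(4/7)(4/7)(3/7)(3/7) = 0.034271; P(data | r = 6) = (6/7)(6/7)(6/7)(1/7)(1/7) = 0.012852.
Weighting by the prior gives 1/5 · 0.002142 = 0.00042839, 1/5 · 0.0119 = 0.00238, 1/5 · 0.025704 = 0.0051407, 1/5 · 0.034271 = 0.0068543, 1/5 · 0.012852 = 0.0025704; with total 0.017374.
Normalising, the posterior is P(r = 1 | data) = 0.024658, P(r = 2 | data) = 0.13699, P(r = 3 | data) = 0.29589, P(r = 4 | data) = 0.39452, P(r = 6 | data) = 0.14795.
The predictive probability is P(green next | data) = (1/7)(0.024658) + (2/7)(0.13699) + (3/7)(0.29589) + (4/7)(0.39452) + (6/7)(0.14795) = 0.52172.

0.522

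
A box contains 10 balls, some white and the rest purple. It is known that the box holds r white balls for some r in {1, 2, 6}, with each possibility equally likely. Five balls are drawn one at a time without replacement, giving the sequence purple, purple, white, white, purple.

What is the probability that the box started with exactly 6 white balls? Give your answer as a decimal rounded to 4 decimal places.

0.5172

Compute the likelihood of the observed sequence for each case: P(data | r = 1) = (9/10)(8/9)(1/8)(0/7) = 0; P(data | r = 2) = (8/10)(7/9)(2/8)(1/7)(6/6) = 0.022222; P(data | r = 6) = (4/10)(3/9)(6/8)(5/7)(2/6) = 0.02381.
Multiplying each by its prior: 1/3 · 0 = 0, 1/3 · 0.022222 = 0.0074074, 1/3 · 0.02381 = 0.0079365; these sum to 0.015344.
Therefore the posterior P(r = 6 | data) = (0.0079365) / (0.015344) = 0.51724.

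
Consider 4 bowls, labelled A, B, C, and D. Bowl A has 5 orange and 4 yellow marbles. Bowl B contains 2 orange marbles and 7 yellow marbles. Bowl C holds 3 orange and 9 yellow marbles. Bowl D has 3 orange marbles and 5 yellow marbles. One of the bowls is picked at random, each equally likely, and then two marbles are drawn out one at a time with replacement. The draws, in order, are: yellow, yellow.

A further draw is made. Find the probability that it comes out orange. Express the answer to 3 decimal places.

For each hypothesis, P(data | H) works out to: P(data | bowl A) = (4/9)(4/9) = 0.19753; P(data | bowl B) = (7/9)(7/9) = 0.60494; P(data | bowl C) = (9/12)(9/12) = 0.5625; P(data | bowl D) = (5/8)(5/8) = 0.39062.
Weighting by the prior gives 1/4 · 0.19753 = 0.049383, 1/4 · 0.60494 = 0.15123, 1/4 · 0.5625 = 0.14062, 1/4 · 0.39062 = 0.097656; these sum to 0.4389.
Normalising, the posterior is P(bowl A | data) = 0.11252, P(bowl B | data) = 0.34458, P(bowl C | data) = 0.3204, P(bowl D | data) = 0.2225.
So P(orange next | data) = Σ P(orange next | H) P(H | data) = (5/9)(0.11252) + (2/9)(0.34458) + (1/4)(0.3204) + (3/8)(0.2225) = 0.30262.

0.303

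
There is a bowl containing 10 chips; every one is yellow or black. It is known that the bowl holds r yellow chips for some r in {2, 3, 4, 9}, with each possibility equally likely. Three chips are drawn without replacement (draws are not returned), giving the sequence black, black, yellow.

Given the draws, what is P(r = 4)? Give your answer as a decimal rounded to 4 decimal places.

The likelihood of the observed sequence under each hypothesis: P(data | r = 2) = (8/10)(7/9)(2/8) = 0.15556; P(data | r = 3) = (7/10)(6/9)(3/8) = 0.175; P(data | r = 4) = (6/10)(5/9)(4/8) = 0.16667; P(data | r = 9) = (1/10)(0/9) = 0.
Multiplying each by its prior: 1/4 · 0.15556 = 0.038889, 1/4 · 0.175 = 0.04375, 1/4 · 0.16667 = 0.041667, 1/4 · 0 = 0; summing to 0.12431.
Therefore the posterior P(r = 4 | data) = (0.041667) / (0.12431) = 0.3352.

0.3352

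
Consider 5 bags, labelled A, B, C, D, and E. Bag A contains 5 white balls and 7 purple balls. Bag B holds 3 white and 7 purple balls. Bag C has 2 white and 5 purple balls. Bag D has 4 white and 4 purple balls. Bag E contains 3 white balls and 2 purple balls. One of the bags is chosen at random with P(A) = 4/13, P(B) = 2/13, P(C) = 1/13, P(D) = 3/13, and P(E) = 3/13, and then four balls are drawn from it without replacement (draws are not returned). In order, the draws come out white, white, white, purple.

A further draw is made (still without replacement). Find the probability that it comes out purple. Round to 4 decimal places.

0.8758

Under each hypothesis, the probability of the observed sequence is: P(data | bag A) = (5/12)(4/11)(3/10)(7/9) = 0.035354; P(data | bag B) = (3/10)(2/9)(1/8)(7/7) = 0.0083333; P(data | bag C) = (2/7)(1/6)(0/5) = 0; P(data | bag D) = (4/8)(3/7)(2/6)(4/5) = 0.057143; P(data | bag E) = (3/5)(2/4)(1/3)(2/2) = 0.1.
Weighting by the prior gives 4/13 · 0.035354 = 0.010878, 2/13 · 0.0083333 = 0.0012821, 1/13 · 0 = 0, 3/13 · 0.057143 = 0.013187, 3/13 · 0.1 = 0.023077; with total 0.048424.
The posterior is then P(bag A | data) = 0.22464, P(bag B | data) = 0.026476, P(bag C | data) = 0, P(bag D | data) = 0.27232, P(bag E | data) = 0.47656.
So P(purple next | data) = Σ P(purple next | H) P(H | data) = (3/4)(0.22464) + (1)(0.026476) + (3/4)(0.27232) + (1)(0.47656) = 0.87576.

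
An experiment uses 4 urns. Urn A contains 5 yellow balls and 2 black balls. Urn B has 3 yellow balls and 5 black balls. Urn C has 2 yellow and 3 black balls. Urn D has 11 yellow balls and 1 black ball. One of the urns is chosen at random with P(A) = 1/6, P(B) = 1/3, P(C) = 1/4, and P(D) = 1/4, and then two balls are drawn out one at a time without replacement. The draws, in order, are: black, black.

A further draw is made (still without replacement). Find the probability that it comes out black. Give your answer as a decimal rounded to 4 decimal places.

0.4185

Compute the likelihood of the observed sequence for each case: P(data | urn A) = (2/7)(1/6) = 0.047619; P(data | urn B) = (5/8)(4/7) = 0.35714; P(data | urn C) = (3/5)(2/4) = 0.3; P(data | urn D) = (1/12)(0/11) = 0.
Weighting by the prior gives 1/6 · 0.047619 = 0.0079365, 1/3 · 0.35714 = 0.11905, 1/4 · 0.3 = 0.075, 1/4 · 0 = 0; summing to 0.20198.
Normalising, the posterior is P(urn A | data) = 0.039293, P(urn B | data) = 0.58939, P(urn C | data) = 0.37132, P(urn D | data) = 0.
So P(black next | data) = Σ P(black next | H) P(H | data) = (0)(0.039293) + (1/2)(0.58939) + (1/3)(0.37132) = 0.41847.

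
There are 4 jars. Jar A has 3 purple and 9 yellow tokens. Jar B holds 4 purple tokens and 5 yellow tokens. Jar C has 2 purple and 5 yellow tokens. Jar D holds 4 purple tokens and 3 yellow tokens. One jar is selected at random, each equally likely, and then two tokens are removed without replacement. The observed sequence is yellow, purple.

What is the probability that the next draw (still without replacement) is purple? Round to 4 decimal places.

For each hypothesis, P(data | H) works out to: P(data | jar A) = (9/12)(3/11) = 0.20455; P(data | jar B) = (5/9)(4/8) = 0.27778; P(data | jar C) = (5/7)(2/6) = 0.2381; P(data | jar D) = (3/7)(4/6) = 0.28571.
The prior-weighted likelihoods are 1/4 · 0.20455 = 0.051136, 1/4 · 0.27778 = 0.069444, 1/4 · 0.2381 = 0.059524, 1/4 · 0.28571 = 0.071429; with total 0.25153.
Dividing through by the total gives posterior P(jar A | data) = 0.2033, P(jar B | data) = 0.27608, P(jar C | data) = 0.23664, P(jar D | data) = 0.28397.
So P(purple next | data) = Σ P(purple next | H) P(H | data) = (1/5)(0.2033) + (3/7)(0.27608) + (1/5)(0.23664) + (3/5)(0.28397) = 0.37669.

0.3767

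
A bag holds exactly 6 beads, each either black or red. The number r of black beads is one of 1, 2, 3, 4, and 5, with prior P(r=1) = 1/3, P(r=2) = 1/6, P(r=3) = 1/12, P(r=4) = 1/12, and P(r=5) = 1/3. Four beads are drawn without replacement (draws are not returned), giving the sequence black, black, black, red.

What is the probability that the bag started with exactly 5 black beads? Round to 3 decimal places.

0.784

Compute the likelihood of the observed sequence for each case: P(data | r = 1) = (1/6)(0/5) = 0; P(data | r = 2) = (2/6)(1/5)(0/4) = 0; P(data | r = 3) = (3/6)(2/5)(1/4)(3/3) = 1/20; P(data | r = 4) = (4/6)(3/5)(2/4)(2/3) = 2/15; P(data | r = 5) = (5/6)(4/5)(3/4)(1/3) = 1/6.
Weighting by the prior gives 1/3 · 0 = 0, 1/6 · 0 = 0, 1/12 · 1/20 = 1/240, 1/12 · 2/15 = 1/90, 1/3 · 1/6 = 1/18; these sum to 17/240.
Therefore the posterior P(r = 5 | data) = (1/18) / (17/240) = 40/51.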